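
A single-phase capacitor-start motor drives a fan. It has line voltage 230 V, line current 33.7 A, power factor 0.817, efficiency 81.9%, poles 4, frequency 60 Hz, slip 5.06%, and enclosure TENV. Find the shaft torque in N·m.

29 N·m

P_in = V·I·cosφ = 230 × 33.7 × 0.817 = 6333 W
P_out = η·P_in = 0.819 × 6333 = 5187 W
n_s = 120×60/4 = 1800 rpm; n = 1800×(1−0.0506) = 1709 rpm
ω = 2π×1709/60 = 179 rad/s
τ = P_out/ω = 5187/179 = 29 N·m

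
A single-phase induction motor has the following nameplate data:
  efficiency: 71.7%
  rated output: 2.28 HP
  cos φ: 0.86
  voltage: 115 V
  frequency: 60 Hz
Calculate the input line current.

24 A

P_out = 2.28 × 746 = 1701 W
P_in = P_out / η = 1701 / 0.717 = 2372 W
I = P_in / (V·cosφ) = 2372 / (115 × 0.86) = 24 A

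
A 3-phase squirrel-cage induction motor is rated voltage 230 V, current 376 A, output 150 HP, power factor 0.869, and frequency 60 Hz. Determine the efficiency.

86.0 %

P_out = 150 × 746 = 111900 W
P_in = √3·V_L·I_L·cosφ = 1.732 × 230 × 376 × 0.869 = 130162 W
η = P_out / P_in = 111900 / 130162 = 0.860 = 86.0%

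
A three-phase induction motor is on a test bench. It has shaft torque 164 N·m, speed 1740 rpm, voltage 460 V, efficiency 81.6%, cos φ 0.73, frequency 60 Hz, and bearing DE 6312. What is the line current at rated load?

ω = 2π×1740/60 = 182.2 rad/s; P_out = τω = 164 × 182.2 = 29881 W
P_in = P_out / η = 29881 / 0.816 = 36619 W
I_L = P_in / (√3·V_L·cosφ) = 36619 / (1.732 × 460 × 0.73) = 63 A

63 A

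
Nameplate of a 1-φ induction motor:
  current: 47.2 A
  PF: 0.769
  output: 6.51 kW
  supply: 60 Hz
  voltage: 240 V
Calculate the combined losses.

2200 W

P_in = V·I·cosφ = 240×47.2×0.769 = 8711 W
P_out = 6510 W
Losses = P_in − P_out = 8711 − 6510 = 2201 W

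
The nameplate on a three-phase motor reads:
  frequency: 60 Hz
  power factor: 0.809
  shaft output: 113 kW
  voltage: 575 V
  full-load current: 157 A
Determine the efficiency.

P_out = 113 kW = 113000 W
P_in = √3·V_L·I_L·cosφ = 1.732 × 575 × 157 × 0.809 = 126492 W
η = P_out / P_in = 113000 / 126492 = 0.893 = 89.3%

89.3 %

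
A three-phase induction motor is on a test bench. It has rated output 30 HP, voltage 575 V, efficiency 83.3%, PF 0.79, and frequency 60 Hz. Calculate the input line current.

P_out = 30 × 746 = 22380 W
P_in = P_out / η = 22380 / 0.833 = 26867 W
I_L = P_in / (√3·V_L·cosφ) = 26867 / (1.732 × 575 × 0.79) = 34.1 A

34.1 A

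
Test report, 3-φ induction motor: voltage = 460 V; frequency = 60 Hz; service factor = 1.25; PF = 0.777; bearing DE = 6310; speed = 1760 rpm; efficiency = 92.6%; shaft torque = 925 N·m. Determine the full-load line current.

297 A

ω = 2π×1760/60 = 184.3 rad/s; P_out = τω = 925 × 184.3 = 170478 W
P_in = P_out / η = 170478 / 0.926 = 184102 W
I_L = P_in / (√3·V_L·cosφ) = 184102 / (1.732 × 460 × 0.777) = 297 A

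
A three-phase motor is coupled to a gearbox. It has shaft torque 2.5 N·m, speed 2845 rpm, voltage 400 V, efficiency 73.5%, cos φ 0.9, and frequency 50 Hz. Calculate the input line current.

ω = 2π×2845/60 = 297.9 rad/s; P_out = τω = 2.5 × 297.9 = 745 W
P_in = P_out / η = 745 / 0.735 = 1014 W
I_L = P_in / (√3·V_L·cosφ) = 1014 / (1.732 × 400 × 0.9) = 1.63 A

1.63 A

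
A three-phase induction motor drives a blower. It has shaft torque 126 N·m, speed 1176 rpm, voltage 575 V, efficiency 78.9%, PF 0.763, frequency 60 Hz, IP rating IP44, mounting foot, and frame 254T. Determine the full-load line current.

25.9 A

ω = 2π×1176/60 = 123.2 rad/s; P_out = τω = 126 × 123.2 = 15523 W
P_in = P_out / η = 15523 / 0.789 = 19674 W
I_L = P_in / (√3·V_L·cosφ) = 19674 / (1.732 × 575 × 0.763) = 25.9 A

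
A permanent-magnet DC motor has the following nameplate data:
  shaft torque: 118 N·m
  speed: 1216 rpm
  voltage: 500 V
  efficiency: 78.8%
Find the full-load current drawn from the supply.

ω = 2π×1216/60 = 127.3 rad/s; P_out = τω = 118 × 127.3 = 15021 W
P_in = P_out / η = 15021 / 0.788 = 19062 W
I = P_in / V = 19062 / 500 = 38.1 A

38.1 A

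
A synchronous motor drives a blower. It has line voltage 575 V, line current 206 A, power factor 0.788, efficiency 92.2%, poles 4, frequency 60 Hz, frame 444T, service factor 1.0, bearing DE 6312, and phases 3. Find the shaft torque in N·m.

791 N·m

P_in = √3·V·I·cosφ = 1.732 × 575 × 206 × 0.788 = 161662 W
P_out = η·P_in = 0.922 × 161662 = 149052 W
n = n_s = 120×60/4 = 1800 rpm (synchronous)
ω = 2π×1800/60 = 188.5 rad/s
τ = P_out/ω = 149052/188.5 = 791 N·m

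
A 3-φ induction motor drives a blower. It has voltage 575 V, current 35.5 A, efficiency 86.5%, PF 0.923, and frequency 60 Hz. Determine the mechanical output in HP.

37.8 HP

P_in = √3·V·I·cosφ = 1.732 × 575 × 35.5 × 0.923 = 32632 W
P_out = η·P_in = 0.865 × 32632 = 28227 W
= 28227/746 = 37.8 HP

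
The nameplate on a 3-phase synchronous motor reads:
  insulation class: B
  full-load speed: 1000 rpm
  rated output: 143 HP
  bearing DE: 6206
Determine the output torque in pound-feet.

751 lb·ft

P_out = 143 × 746 = 106678 W
ω = 2π × 1000/60 = 104.7 rad/s
τ = P_out/ω = 106678/104.7 = 1019 N·m
In lb·ft: 1019/1.356 = 751 lb·ft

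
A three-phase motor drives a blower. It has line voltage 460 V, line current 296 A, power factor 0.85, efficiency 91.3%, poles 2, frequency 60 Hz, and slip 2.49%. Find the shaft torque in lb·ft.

367 lb·ft

P_in = √3·V·I·cosφ = 1.732 × 460 × 296 × 0.85 = 200455 W
P_out = η·P_in = 0.913 × 200455 = 183015 W
n_s = 120×60/2 = 3600 rpm; n = 3600×(1−0.0249) = 3510 rpm
ω = 2π×3510/60 = 367.6 rad/s
τ = P_out/ω = 183015/367.6 = 497.9 N·m
In lb·ft: 497.9/1.356 = 367 lb·ft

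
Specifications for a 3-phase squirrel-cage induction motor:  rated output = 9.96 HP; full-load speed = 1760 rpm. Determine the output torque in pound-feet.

29.7 lb·ft

P_out = 9.96 × 746 = 7430 W
ω = 2π × 1760/60 = 184.3 rad/s
τ = P_out/ω = 7430/184.3 = 40.31 N·m
In lb·ft: 40.31/1.356 = 29.7 lb·ft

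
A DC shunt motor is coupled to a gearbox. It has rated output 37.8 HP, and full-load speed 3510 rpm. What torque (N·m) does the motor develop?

P_out = 37.8 × 746 = 28199 W
ω = 2π × 3510/60 = 367.6 rad/s
τ = P_out/ω = 28199/367.6 = 76.7 N·m

76.7 N·m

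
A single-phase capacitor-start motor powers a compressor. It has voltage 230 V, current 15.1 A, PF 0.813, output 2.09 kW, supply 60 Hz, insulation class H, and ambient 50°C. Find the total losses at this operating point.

734 W

P_in = V·I·cosφ = 230×15.1×0.813 = 2824 W
P_out = 2090 W
Losses = P_in − P_out = 2824 − 2090 = 734 W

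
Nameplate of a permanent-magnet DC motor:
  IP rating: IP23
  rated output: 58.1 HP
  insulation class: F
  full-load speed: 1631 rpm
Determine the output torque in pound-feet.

187 lb·ft

P_out = 58.1 × 746 = 43343 W
ω = 2π × 1631/60 = 170.8 rad/s
τ = P_out/ω = 43343/170.8 = 253.8 N·m
In lb·ft: 253.8/1.356 = 187 lb·ft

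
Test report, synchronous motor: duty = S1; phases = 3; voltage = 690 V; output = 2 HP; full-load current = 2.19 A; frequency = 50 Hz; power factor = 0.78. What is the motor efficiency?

73.1 %

P_out = 2 × 746 = 1492 W
P_in = √3·V_L·I_L·cosφ = 1.732 × 690 × 2.19 × 0.78 = 2041 W
η = P_out / P_in = 1492 / 2041 = 0.731 = 73.1%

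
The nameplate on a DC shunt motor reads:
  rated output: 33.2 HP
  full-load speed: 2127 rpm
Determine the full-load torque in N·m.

P_out = 33.2 × 746 = 24767 W
ω = 2π × 2127/60 = 222.7 rad/s
τ = P_out/ω = 24767/222.7 = 111 N·m

111 N·m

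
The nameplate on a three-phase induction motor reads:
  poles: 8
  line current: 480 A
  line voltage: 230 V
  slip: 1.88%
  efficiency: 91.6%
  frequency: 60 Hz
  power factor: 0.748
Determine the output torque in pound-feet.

P_in = √3·V·I·cosφ = 1.732 × 230 × 480 × 0.748 = 143027 W
P_out = η·P_in = 0.916 × 143027 = 131013 W
n_s = 120×60/8 = 900 rpm; n = 900×(1−0.0188) = 883 rpm
ω = 2π×883/60 = 92.47 rad/s
τ = P_out/ω = 131013/92.47 = 1417 N·m
In lb·ft: 1417/1.356 = 1040 lb·ft

1040 lb·ft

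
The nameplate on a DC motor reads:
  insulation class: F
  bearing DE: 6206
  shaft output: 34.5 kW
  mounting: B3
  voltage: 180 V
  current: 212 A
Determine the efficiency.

P_out = 34.5 kW = 34500 W
P_in = V·I = 180 × 212 = 38160 W
η = P_out / P_in = 34500 / 38160 = 0.904 = 90.4%

90.4 %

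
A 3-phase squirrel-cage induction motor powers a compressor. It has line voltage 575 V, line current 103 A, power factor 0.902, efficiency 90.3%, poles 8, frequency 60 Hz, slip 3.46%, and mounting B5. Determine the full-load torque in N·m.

P_in = √3·V·I·cosφ = 1.732 × 575 × 103 × 0.902 = 92525 W
P_out = η·P_in = 0.903 × 92525 = 83550 W
n_s = 120×60/8 = 900 rpm; n = 900×(1−0.0346) = 869 rpm
ω = 2π×869/60 = 91 rad/s
τ = P_out/ω = 83550/91 = 918 N·m

918 N·m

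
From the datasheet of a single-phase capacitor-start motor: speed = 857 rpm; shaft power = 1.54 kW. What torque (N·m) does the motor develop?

17.2 N·m

ω = 2π × 857/60 = 89.74 rad/s
τ = P/ω = 1540/89.74 = 17.2 N·m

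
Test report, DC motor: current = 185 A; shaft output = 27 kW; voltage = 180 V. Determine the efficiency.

P_out = 27 kW = 27000 W
P_in = V·I = 180 × 185 = 33300 W
η = P_out / P_in = 27000 / 33300 = 0.811 = 81.1%

81.1 %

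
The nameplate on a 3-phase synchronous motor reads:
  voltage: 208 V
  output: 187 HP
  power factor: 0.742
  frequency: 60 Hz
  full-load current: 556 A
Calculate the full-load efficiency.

P_out = 187 × 746 = 139502 W
P_in = √3·V_L·I_L·cosφ = 1.732 × 208 × 556 × 0.742 = 148624 W
η = P_out / P_in = 139502 / 148624 = 0.939 = 93.9%

93.9 %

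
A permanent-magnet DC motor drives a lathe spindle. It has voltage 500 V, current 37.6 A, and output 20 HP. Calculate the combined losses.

3.88 kW

P_in = V·I = 500×37.6 = 18800 W
P_out = 20×746 = 14920 W
Losses = P_in − P_out = 18800 − 14920 = 3880 W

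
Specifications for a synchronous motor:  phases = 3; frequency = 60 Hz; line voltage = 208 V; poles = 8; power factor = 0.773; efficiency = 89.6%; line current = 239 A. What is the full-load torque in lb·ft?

467 lb·ft

P_in = √3·V·I·cosφ = 1.732 × 208 × 239 × 0.773 = 66556 W
P_out = η·P_in = 0.896 × 66556 = 59634 W
n = n_s = 120×60/8 = 900 rpm (synchronous)
ω = 2π×900/60 = 94.25 rad/s
τ = P_out/ω = 59634/94.25 = 632.7 N·m
In lb·ft: 632.7/1.356 = 467 lb·ft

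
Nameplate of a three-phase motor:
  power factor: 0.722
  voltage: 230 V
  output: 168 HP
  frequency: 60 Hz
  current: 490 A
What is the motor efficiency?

P_out = 168 × 746 = 125328 W
P_in = √3·V_L·I_L·cosφ = 1.732 × 230 × 490 × 0.722 = 140932 W
η = P_out / P_in = 125328 / 140932 = 0.889 = 88.9%

88.9 %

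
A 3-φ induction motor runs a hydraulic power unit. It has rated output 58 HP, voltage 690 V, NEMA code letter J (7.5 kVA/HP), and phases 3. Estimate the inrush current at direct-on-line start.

S_LR = 7.5 × 58 = 435 kVA
I_LR = S_LR/(√3·V_L) = 435000/(1.732×690) = 364 A

364 A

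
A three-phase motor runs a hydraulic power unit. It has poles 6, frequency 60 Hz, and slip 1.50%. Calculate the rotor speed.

1182 rpm

n_s = 120f/p = 120×60/6 = 1200 rpm
n = n_s(1 − s) = 1200 × (1 − 0.015) = 1182 rpm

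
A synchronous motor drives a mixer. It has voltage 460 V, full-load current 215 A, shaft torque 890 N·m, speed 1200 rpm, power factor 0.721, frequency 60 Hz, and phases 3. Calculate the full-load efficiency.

90.6 %

ω = 2π × 1200/60 = 125.7 rad/s; P_out = τω = 890 × 125.7 = 111873 W
P_in = √3·V_L·I_L·cosφ = 1.732 × 460 × 215 × 0.721 = 123504 W
η = P_out / P_in = 111873 / 123504 = 0.906 = 90.6%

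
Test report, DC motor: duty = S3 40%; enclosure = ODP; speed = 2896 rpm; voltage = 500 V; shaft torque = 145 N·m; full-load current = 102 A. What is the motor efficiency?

86.2 %

ω = 2π × 2896/60 = 303.3 rad/s; P_out = τω = 145 × 303.3 = 43979 W
P_in = V·I = 500 × 102 = 51000 W
η = P_out / P_in = 43979 / 51000 = 0.862 = 86.2%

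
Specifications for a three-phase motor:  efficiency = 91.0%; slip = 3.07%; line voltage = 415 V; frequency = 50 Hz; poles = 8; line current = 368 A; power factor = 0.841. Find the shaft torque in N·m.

P_in = √3·V·I·cosφ = 1.732 × 415 × 368 × 0.841 = 222454 W
P_out = η·P_in = 0.91 × 222454 = 202433 W
n_s = 120×50/8 = 750 rpm; n = 750×(1−0.0307) = 727 rpm
ω = 2π×727/60 = 76.13 rad/s
τ = P_out/ω = 202433/76.13 = 2660 N·m

2660 N·m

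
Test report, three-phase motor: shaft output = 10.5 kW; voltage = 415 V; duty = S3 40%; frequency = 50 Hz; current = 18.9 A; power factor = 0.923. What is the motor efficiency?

83.7 %

P_out = 10.5 kW = 10500 W
P_in = √3·V_L·I_L·cosφ = 1.732 × 415 × 18.9 × 0.923 = 12539 W
η = P_out / P_in = 10500 / 12539 = 0.837 = 83.7%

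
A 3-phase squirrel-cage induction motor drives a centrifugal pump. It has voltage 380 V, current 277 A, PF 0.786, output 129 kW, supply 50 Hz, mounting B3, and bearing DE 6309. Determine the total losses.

P_in = √3·V·I·cosφ = 1.732×380×277×0.786 = 143296 W
P_out = 129000 W
Losses = P_in − P_out = 143296 − 129000 = 14296 W

14.3 kW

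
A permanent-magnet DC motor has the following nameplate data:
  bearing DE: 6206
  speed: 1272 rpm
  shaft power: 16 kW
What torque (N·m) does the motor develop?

ω = 2π × 1272/60 = 133.2 rad/s
τ = P/ω = 16000/133.2 = 120 N·m

120 N·m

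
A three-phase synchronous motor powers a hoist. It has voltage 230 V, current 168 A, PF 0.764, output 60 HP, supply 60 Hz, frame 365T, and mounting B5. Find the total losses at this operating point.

P_in = √3·V·I·cosφ = 1.732×230×168×0.764 = 51130 W
P_out = 60×746 = 44760 W
Losses = P_in − P_out = 51130 − 44760 = 6370 W

6.37 kW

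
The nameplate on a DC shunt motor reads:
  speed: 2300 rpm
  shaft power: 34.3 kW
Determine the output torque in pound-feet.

ω = 2π × 2300/60 = 240.9 rad/s
τ = P/ω = 34300/240.9 = 142.4 N·m
In lb·ft: 142.4/1.356 = 105 lb·ft

105 lb·ft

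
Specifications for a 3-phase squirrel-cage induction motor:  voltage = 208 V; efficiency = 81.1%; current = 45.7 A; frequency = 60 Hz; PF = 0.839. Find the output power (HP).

15 HP

P_in = √3·V·I·cosφ = 1.732 × 208 × 45.7 × 0.839 = 13813 W
P_out = η·P_in = 0.811 × 13813 = 11202 W
= 11202/746 = 15 HP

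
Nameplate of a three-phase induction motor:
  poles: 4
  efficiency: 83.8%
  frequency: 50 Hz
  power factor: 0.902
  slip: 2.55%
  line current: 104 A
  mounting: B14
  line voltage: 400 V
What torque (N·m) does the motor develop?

P_in = √3·V·I·cosφ = 1.732 × 400 × 104 × 0.902 = 64990 W
P_out = η·P_in = 0.838 × 64990 = 54462 W
n_s = 120×50/4 = 1500 rpm; n = 1500×(1−0.0255) = 1462 rpm
ω = 2π×1462/60 = 153.1 rad/s
τ = P_out/ω = 54462/153.1 = 356 N·m

356 N·m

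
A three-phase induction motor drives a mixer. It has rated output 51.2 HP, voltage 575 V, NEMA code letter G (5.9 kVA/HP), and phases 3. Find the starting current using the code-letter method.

303 A

S_LR = 5.9 × 51.2 = 302.08 kVA
I_LR = S_LR/(√3·V_L) = 302080/(1.732×575) = 303 A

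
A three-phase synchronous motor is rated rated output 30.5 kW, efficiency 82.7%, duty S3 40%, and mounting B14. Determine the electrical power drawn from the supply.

36.9 kW

P_out = 30500 W
P_in = P_out/η = 30500/0.827 = 36880 W = 36.9 kW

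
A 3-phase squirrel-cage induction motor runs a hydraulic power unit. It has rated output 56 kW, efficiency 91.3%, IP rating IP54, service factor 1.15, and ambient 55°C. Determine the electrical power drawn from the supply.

P_out = 56000 W
P_in = P_out/η = 56000/0.913 = 61336 W = 61.3 kW

61.3 kW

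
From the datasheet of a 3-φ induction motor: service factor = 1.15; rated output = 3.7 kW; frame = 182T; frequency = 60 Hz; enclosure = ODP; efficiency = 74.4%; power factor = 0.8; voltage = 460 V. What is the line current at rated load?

7.8 A

P_out = 3.7 kW = 3700 W
P_in = P_out / η = 3700 / 0.744 = 4973 W
I_L = P_in / (√3·V_L·cosφ) = 4973 / (1.732 × 460 × 0.8) = 7.8 A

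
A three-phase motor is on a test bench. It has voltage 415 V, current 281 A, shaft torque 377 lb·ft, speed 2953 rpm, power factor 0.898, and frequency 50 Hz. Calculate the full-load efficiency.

87.1 %

τ = 377 lb·ft × 1.356 = 511.2 N·m
ω = 2π × 2953/60 = 309.2 rad/s; P_out = τω = 511.2 × 309.2 = 158063 W
P_in = √3·V_L·I_L·cosφ = 1.732 × 415 × 281 × 0.898 = 181376 W
η = P_out / P_in = 158063 / 181376 = 0.871 = 87.1%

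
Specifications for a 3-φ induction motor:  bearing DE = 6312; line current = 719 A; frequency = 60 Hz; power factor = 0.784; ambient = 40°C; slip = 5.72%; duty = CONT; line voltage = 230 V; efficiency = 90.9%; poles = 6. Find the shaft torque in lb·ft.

1270 lb·ft

P_in = √3·V·I·cosφ = 1.732 × 230 × 719 × 0.784 = 224554 W
P_out = η·P_in = 0.909 × 224554 = 204120 W
n_s = 120×60/6 = 1200 rpm; n = 1200×(1−0.0572) = 1131 rpm
ω = 2π×1131/60 = 118.4 rad/s
τ = P_out/ω = 204120/118.4 = 1724 N·m
In lb·ft: 1724/1.356 = 1270 lb·ft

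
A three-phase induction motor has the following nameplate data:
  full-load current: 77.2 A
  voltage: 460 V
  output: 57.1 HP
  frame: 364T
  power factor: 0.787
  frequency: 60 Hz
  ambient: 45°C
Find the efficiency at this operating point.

P_out = 57.1 × 746 = 42597 W
P_in = √3·V_L·I_L·cosφ = 1.732 × 460 × 77.2 × 0.787 = 48406 W
η = P_out / P_in = 42597 / 48406 = 0.880 = 88.0%

88.0 %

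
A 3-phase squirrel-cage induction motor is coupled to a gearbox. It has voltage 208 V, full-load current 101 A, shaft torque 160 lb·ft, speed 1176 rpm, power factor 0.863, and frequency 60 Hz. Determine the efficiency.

τ = 160 lb·ft × 1.356 = 217 N·m
ω = 2π × 1176/60 = 123.2 rad/s; P_out = τω = 217 × 123.2 = 26734 W
P_in = √3·V_L·I_L·cosφ = 1.732 × 208 × 101 × 0.863 = 31401 W
η = P_out / P_in = 26734 / 31401 = 0.851 = 85.1%

85.1 %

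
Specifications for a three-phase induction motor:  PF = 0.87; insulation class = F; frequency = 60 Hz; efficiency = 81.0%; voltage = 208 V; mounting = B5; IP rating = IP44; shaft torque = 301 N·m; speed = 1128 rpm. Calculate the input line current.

ω = 2π×1128/60 = 118.1 rad/s; P_out = τω = 301 × 118.1 = 35548 W
P_in = P_out / η = 35548 / 0.810 = 43886 W
I_L = P_in / (√3·V_L·cosφ) = 43886 / (1.732 × 208 × 0.87) = 140 A

140 A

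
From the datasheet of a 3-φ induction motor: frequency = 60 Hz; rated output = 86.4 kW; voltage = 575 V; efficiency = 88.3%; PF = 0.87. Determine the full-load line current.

113 A

P_out = 86.4 kW = 86400 W
P_in = P_out / η = 86400 / 0.883 = 97848 W
I_L = P_in / (√3·V_L·cosφ) = 97848 / (1.732 × 575 × 0.87) = 113 A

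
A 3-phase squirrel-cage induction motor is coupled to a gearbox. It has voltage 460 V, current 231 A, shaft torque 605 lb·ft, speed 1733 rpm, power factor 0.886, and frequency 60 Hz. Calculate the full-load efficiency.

91.3 %

τ = 605 lb·ft × 1.356 = 820.4 N·m
ω = 2π × 1733/60 = 181.5 rad/s; P_out = τω = 820.4 × 181.5 = 148903 W
P_in = √3·V_L·I_L·cosφ = 1.732 × 460 × 231 × 0.886 = 163061 W
η = P_out / P_in = 148903 / 163061 = 0.913 = 91.3%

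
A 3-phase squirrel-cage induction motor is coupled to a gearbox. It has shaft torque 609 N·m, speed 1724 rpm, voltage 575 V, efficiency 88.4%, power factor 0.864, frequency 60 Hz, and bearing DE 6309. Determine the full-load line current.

145 A

ω = 2π×1724/60 = 180.5 rad/s; P_out = τω = 609 × 180.5 = 109925 W
P_in = P_out / η = 109925 / 0.884 = 124350 W
I_L = P_in / (√3·V_L·cosφ) = 124350 / (1.732 × 575 × 0.864) = 145 A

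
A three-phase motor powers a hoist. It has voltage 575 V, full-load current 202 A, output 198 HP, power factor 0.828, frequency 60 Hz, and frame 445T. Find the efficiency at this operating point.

88.7 %

P_out = 198 × 746 = 147708 W
P_in = √3·V_L·I_L·cosφ = 1.732 × 575 × 202 × 0.828 = 166570 W
η = P_out / P_in = 147708 / 166570 = 0.887 = 88.7%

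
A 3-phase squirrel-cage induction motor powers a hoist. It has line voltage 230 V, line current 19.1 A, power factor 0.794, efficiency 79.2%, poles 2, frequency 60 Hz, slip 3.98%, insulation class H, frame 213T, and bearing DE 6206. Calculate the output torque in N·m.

13.2 N·m

P_in = √3·V·I·cosφ = 1.732 × 230 × 19.1 × 0.794 = 6041 W
P_out = η·P_in = 0.792 × 6041 = 4784 W
n_s = 120×60/2 = 3600 rpm; n = 3600×(1−0.0398) = 3457 rpm
ω = 2π×3457/60 = 362 rad/s
τ = P_out/ω = 4784/362 = 13.2 N·m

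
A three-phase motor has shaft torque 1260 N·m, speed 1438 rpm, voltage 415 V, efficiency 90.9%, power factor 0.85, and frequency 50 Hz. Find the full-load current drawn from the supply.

342 A

ω = 2π×1438/60 = 150.6 rad/s; P_out = τω = 1260 × 150.6 = 189756 W
P_in = P_out / η = 189756 / 0.909 = 208752 W
I_L = P_in / (√3·V_L·cosφ) = 208752 / (1.732 × 415 × 0.85) = 342 A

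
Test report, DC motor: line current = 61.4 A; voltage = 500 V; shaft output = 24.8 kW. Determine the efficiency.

P_out = 24.8 kW = 24800 W
P_in = V·I = 500 × 61.4 = 30700 W
η = P_out / P_in = 24800 / 30700 = 0.808 = 80.8%

80.8 %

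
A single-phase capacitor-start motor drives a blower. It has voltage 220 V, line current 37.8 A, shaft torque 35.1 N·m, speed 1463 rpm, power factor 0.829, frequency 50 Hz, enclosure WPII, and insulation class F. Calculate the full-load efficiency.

78.0 %

ω = 2π × 1463/60 = 153.2 rad/s; P_out = τω = 35.1 × 153.2 = 5377 W
P_in = V·I·cosφ = 220 × 37.8 × 0.829 = 6894 W
η = P_out / P_in = 5377 / 6894 = 0.780 = 78.0%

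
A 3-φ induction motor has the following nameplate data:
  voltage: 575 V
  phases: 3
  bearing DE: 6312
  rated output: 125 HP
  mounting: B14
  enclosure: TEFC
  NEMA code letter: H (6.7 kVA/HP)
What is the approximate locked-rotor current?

S_LR = 6.7 × 125 = 837.5 kVA
I_LR = S_LR/(√3·V_L) = 837500/(1.732×575) = 841 A

841 A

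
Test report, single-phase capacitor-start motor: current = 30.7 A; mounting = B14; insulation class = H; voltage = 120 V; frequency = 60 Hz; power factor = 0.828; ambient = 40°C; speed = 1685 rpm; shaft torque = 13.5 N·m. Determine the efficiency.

ω = 2π × 1685/60 = 176.5 rad/s; P_out = τω = 13.5 × 176.5 = 2383 W
P_in = V·I·cosφ = 120 × 30.7 × 0.828 = 3050 W
η = P_out / P_in = 2383 / 3050 = 0.781 = 78.1%

78.1 %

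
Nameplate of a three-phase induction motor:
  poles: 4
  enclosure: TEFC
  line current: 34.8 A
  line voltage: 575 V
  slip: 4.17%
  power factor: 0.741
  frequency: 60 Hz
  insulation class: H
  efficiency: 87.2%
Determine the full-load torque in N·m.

124 N·m

P_in = √3·V·I·cosφ = 1.732 × 575 × 34.8 × 0.741 = 25681 W
P_out = η·P_in = 0.872 × 25681 = 22394 W
n_s = 120×60/4 = 1800 rpm; n = 1800×(1−0.0417) = 1725 rpm
ω = 2π×1725/60 = 180.6 rad/s
τ = P_out/ω = 22394/180.6 = 124 N·m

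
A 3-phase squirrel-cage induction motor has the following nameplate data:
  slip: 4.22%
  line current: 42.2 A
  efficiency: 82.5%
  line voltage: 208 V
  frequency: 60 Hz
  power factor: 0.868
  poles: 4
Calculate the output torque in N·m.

60.3 N·m

P_in = √3·V·I·cosφ = 1.732 × 208 × 42.2 × 0.868 = 13196 W
P_out = η·P_in = 0.825 × 13196 = 10887 W
n_s = 120×60/4 = 1800 rpm; n = 1800×(1−0.0422) = 1724 rpm
ω = 2π×1724/60 = 180.5 rad/s
τ = P_out/ω = 10887/180.5 = 60.3 N·m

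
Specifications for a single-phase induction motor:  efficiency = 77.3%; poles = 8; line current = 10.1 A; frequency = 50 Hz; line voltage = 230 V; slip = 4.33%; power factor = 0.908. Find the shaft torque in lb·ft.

16 lb·ft

P_in = V·I·cosφ = 230 × 10.1 × 0.908 = 2109 W
P_out = η·P_in = 0.773 × 2109 = 1630 W
n_s = 120×50/8 = 750 rpm; n = 750×(1−0.0433) = 718 rpm
ω = 2π×718/60 = 75.19 rad/s
τ = P_out/ω = 1630/75.19 = 21.68 N·m
In lb·ft: 21.68/1.356 = 16 lb·ft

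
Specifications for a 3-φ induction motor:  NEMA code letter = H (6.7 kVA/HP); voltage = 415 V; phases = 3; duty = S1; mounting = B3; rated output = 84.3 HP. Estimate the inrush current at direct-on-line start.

786 A

S_LR = 6.7 × 84.3 = 564.81 kVA
I_LR = S_LR/(√3·V_L) = 564810/(1.732×415) = 786 A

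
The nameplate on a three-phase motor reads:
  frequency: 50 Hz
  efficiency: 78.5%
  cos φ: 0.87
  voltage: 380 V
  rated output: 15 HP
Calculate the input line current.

24.9 A

P_out = 15 × 746 = 11190 W
P_in = P_out / η = 11190 / 0.785 = 14255 W
I_L = P_in / (√3·V_L·cosφ) = 14255 / (1.732 × 380 × 0.87) = 24.9 A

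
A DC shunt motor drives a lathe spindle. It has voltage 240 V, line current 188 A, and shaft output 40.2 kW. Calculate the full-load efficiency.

P_out = 40.2 kW = 40200 W
P_in = V·I = 240 × 188 = 45120 W
η = P_out / P_in = 40200 / 45120 = 0.891 = 89.1%

89.1 %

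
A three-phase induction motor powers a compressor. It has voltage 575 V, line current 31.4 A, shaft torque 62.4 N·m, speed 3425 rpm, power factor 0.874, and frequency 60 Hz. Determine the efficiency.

ω = 2π × 3425/60 = 358.7 rad/s; P_out = τω = 62.4 × 358.7 = 22383 W
P_in = √3·V_L·I_L·cosφ = 1.732 × 575 × 31.4 × 0.874 = 27331 W
η = P_out / P_in = 22383 / 27331 = 0.819 = 81.9%

81.9 %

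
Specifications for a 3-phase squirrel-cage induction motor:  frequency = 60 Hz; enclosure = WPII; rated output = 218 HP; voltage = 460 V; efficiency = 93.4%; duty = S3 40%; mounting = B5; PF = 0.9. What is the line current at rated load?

243 A

P_out = 218 × 746 = 162628 W
P_in = P_out / η = 162628 / 0.934 = 174120 W
I_L = P_in / (√3·V_L·cosφ) = 174120 / (1.732 × 460 × 0.9) = 243 A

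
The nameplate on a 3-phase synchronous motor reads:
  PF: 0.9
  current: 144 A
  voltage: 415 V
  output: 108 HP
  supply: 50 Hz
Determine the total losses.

12.6 kW

P_in = √3·V·I·cosφ = 1.732×415×144×0.9 = 93154 W
P_out = 108×746 = 80568 W
Losses = P_in − P_out = 93154 − 80568 = 12586 W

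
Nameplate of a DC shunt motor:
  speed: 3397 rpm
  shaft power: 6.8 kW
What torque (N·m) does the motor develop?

ω = 2π × 3397/60 = 355.7 rad/s
τ = P/ω = 6800/355.7 = 19.1 N·m

19.1 N·m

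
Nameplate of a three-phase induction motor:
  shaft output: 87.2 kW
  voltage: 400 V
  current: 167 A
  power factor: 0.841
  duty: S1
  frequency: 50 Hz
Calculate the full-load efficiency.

89.6 %

P_out = 87.2 kW = 87200 W
P_in = √3·V_L·I_L·cosφ = 1.732 × 400 × 167 × 0.841 = 97302 W
η = P_out / P_in = 87200 / 97302 = 0.896 = 89.6%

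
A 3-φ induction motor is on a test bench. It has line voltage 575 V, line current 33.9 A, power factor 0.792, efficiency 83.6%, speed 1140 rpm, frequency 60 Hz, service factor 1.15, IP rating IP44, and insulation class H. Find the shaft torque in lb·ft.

P_in = √3·V·I·cosφ = 1.732 × 575 × 33.9 × 0.792 = 26739 W
P_out = η·P_in = 0.836 × 26739 = 22354 W
n = 1140 rpm
ω = 2π×1140/60 = 119.4 rad/s
τ = P_out/ω = 22354/119.4 = 187.2 N·m
In lb·ft: 187.2/1.356 = 138 lb·ft

138 lb·ft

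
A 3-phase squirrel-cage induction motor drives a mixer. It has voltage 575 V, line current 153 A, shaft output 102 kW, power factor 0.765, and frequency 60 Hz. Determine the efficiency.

P_out = 102 kW = 102000 W
P_in = √3·V_L·I_L·cosφ = 1.732 × 575 × 153 × 0.765 = 116565 W
η = P_out / P_in = 102000 / 116565 = 0.875 = 87.5%

87.5 %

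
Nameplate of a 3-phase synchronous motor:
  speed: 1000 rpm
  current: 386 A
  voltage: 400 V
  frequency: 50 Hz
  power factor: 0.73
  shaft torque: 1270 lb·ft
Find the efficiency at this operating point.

92.4 %

τ = 1270 lb·ft × 1.356 = 1722 N·m
ω = 2π × 1000/60 = 104.7 rad/s; P_out = τω = 1722 × 104.7 = 180293 W
P_in = √3·V_L·I_L·cosφ = 1.732 × 400 × 386 × 0.73 = 195217 W
η = P_out / P_in = 180293 / 195217 = 0.924 = 92.4%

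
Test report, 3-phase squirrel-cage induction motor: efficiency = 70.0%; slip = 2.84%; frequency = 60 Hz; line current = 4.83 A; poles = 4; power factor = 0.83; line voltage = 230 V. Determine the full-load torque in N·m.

6.1 N·m

P_in = √3·V·I·cosφ = 1.732 × 230 × 4.83 × 0.83 = 1597 W
P_out = η·P_in = 0.7 × 1597 = 1118 W
n_s = 120×60/4 = 1800 rpm; n = 1800×(1−0.0284) = 1749 rpm
ω = 2π×1749/60 = 183.2 rad/s
τ = P_out/ω = 1118/183.2 = 6.1 N·m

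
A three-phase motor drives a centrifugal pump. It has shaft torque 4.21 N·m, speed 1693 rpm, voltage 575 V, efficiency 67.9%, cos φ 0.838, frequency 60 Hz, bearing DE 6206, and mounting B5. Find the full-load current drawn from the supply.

1.32 A

ω = 2π×1693/60 = 177.3 rad/s; P_out = τω = 4.21 × 177.3 = 746 W
P_in = P_out / η = 746 / 0.679 = 1099 W
I_L = P_in / (√3·V_L·cosφ) = 1099 / (1.732 × 575 × 0.838) = 1.32 A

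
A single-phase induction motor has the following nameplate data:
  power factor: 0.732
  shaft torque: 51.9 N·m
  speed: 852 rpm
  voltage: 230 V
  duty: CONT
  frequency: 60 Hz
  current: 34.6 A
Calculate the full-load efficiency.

79.5 %

ω = 2π × 852/60 = 89.22 rad/s; P_out = τω = 51.9 × 89.22 = 4631 W
P_in = V·I·cosφ = 230 × 34.6 × 0.732 = 5825 W
η = P_out / P_in = 4631 / 5825 = 0.795 = 79.5%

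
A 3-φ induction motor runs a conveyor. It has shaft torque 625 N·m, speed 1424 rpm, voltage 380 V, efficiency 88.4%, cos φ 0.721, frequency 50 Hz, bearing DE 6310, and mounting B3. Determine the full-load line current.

222 A

ω = 2π×1424/60 = 149.1 rad/s; P_out = τω = 625 × 149.1 = 93188 W
P_in = P_out / η = 93188 / 0.884 = 105416 W
I_L = P_in / (√3·V_L·cosφ) = 105416 / (1.732 × 380 × 0.721) = 222 A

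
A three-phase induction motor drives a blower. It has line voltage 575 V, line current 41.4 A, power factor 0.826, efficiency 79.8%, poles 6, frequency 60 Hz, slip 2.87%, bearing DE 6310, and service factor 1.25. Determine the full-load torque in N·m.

223 N·m

P_in = √3·V·I·cosφ = 1.732 × 575 × 41.4 × 0.826 = 34056 W
P_out = η·P_in = 0.798 × 34056 = 27177 W
n_s = 120×60/6 = 1200 rpm; n = 1200×(1−0.0287) = 1166 rpm
ω = 2π×1166/60 = 122.1 rad/s
τ = P_out/ω = 27177/122.1 = 223 N·m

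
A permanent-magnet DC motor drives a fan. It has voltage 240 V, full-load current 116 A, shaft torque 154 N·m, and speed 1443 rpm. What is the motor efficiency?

ω = 2π × 1443/60 = 151.1 rad/s; P_out = τω = 154 × 151.1 = 23269 W
P_in = V·I = 240 × 116 = 27840 W
η = P_out / P_in = 23269 / 27840 = 0.836 = 83.6%

83.6 %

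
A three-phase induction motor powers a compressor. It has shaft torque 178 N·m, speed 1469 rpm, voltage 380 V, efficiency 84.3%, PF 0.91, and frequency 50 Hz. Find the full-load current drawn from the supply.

ω = 2π×1469/60 = 153.8 rad/s; P_out = τω = 178 × 153.8 = 27376 W
P_in = P_out / η = 27376 / 0.843 = 32474 W
I_L = P_in / (√3·V_L·cosφ) = 32474 / (1.732 × 380 × 0.91) = 54.2 A

54.2 A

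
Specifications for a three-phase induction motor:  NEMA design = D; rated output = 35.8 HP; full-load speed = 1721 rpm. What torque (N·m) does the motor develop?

148 N·m

P_out = 35.8 × 746 = 26707 W
ω = 2π × 1721/60 = 180.2 rad/s
τ = P_out/ω = 26707/180.2 = 148 N·m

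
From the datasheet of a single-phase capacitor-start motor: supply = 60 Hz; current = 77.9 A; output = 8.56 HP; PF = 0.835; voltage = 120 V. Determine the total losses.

P_in = V·I·cosφ = 120×77.9×0.835 = 7806 W
P_out = 8.56×746 = 6386 W
Losses = P_in − P_out = 7806 − 6386 = 1420 W

1420 W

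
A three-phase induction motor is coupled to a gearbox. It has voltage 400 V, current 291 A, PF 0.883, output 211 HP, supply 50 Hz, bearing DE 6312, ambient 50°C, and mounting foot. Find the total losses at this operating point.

20600 W

P_in = √3·V·I·cosφ = 1.732×400×291×0.883 = 178017 W
P_out = 211×746 = 157406 W
Losses = P_in − P_out = 178017 − 157406 = 20611 W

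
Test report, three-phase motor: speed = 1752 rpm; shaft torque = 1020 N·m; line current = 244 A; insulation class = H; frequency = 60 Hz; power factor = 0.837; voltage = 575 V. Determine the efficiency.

92.0 %

ω = 2π × 1752/60 = 183.5 rad/s; P_out = τω = 1020 × 183.5 = 187170 W
P_in = √3·V_L·I_L·cosφ = 1.732 × 575 × 244 × 0.837 = 203391 W
η = P_out / P_in = 187170 / 203391 = 0.920 = 92.0%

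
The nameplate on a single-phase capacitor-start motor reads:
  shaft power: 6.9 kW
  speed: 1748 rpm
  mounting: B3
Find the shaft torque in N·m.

ω = 2π × 1748/60 = 183.1 rad/s
τ = P/ω = 6900/183.1 = 37.7 N·m

37.7 N·m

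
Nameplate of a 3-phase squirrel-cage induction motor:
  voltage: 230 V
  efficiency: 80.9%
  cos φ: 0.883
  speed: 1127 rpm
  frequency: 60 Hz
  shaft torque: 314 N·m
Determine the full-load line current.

130 A

ω = 2π×1127/60 = 118 rad/s; P_out = τω = 314 × 118 = 37052 W
P_in = P_out / η = 37052 / 0.809 = 45800 W
I_L = P_in / (√3·V_L·cosφ) = 45800 / (1.732 × 230 × 0.883) = 130 A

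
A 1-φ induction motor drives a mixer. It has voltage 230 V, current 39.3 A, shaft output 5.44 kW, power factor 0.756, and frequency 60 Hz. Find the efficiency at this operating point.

79.6 %

P_out = 5.44 kW = 5440 W
P_in = V·I·cosφ = 230 × 39.3 × 0.756 = 6833 W
η = P_out / P_in = 5440 / 6833 = 0.796 = 79.6%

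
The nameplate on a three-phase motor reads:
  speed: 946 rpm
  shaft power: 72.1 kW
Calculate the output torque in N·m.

728 N·m

ω = 2π × 946/60 = 99.06 rad/s
τ = P/ω = 72100/99.06 = 728 N·m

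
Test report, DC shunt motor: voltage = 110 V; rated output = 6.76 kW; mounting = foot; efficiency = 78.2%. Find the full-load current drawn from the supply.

78.6 A

P_out = 6.76 kW = 6760 W
P_in = P_out / η = 6760 / 0.782 = 8645 W
I = P_in / V = 8645 / 110 = 78.6 A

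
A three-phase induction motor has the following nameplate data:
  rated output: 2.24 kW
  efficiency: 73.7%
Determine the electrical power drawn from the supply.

3.04 kW

P_out = 2240 W
P_in = P_out/η = 2240/0.737 = 3039 W = 3.04 kW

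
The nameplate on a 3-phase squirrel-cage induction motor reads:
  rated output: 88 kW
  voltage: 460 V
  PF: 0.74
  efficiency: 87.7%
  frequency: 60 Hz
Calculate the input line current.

170 A

P_out = 88 kW = 88000 W
P_in = P_out / η = 88000 / 0.877 = 100342 W
I_L = P_in / (√3·V_L·cosφ) = 100342 / (1.732 × 460 × 0.74) = 170 A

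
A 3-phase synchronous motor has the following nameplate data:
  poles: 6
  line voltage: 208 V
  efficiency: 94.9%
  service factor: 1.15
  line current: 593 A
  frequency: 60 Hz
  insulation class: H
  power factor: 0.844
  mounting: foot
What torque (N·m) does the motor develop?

P_in = √3·V·I·cosφ = 1.732 × 208 × 593 × 0.844 = 180305 W
P_out = η·P_in = 0.949 × 180305 = 171109 W
n = n_s = 120×60/6 = 1200 rpm (synchronous)
ω = 2π×1200/60 = 125.7 rad/s
τ = P_out/ω = 171109/125.7 = 1360 N·m

1360 N·m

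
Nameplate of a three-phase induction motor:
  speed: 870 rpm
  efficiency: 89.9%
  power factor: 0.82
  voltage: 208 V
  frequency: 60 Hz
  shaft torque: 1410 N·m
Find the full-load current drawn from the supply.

484 A

ω = 2π×870/60 = 91.11 rad/s; P_out = τω = 1410 × 91.11 = 128465 W
P_in = P_out / η = 128465 / 0.899 = 142898 W
I_L = P_in / (√3·V_L·cosφ) = 142898 / (1.732 × 208 × 0.82) = 484 A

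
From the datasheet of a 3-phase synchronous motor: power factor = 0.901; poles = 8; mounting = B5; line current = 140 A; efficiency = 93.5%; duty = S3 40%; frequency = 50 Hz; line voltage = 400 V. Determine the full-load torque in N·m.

P_in = √3·V·I·cosφ = 1.732 × 400 × 140 × 0.901 = 87390 W
P_out = η·P_in = 0.935 × 87390 = 81710 W
n = n_s = 120×50/8 = 750 rpm (synchronous)
ω = 2π×750/60 = 78.54 rad/s
τ = P_out/ω = 81710/78.54 = 1040 N·m

1040 N·m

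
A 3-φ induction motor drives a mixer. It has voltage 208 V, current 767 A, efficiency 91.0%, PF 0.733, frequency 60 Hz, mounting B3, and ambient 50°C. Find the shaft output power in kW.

P_in = √3·V·I·cosφ = 1.732 × 208 × 767 × 0.733 = 202540 W
P_out = η·P_in = 0.91 × 202540 = 184311 W

184 kW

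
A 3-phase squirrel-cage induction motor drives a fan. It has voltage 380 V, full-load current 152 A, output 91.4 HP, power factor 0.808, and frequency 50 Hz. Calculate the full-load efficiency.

P_out = 91.4 × 746 = 68184 W
P_in = √3·V_L·I_L·cosφ = 1.732 × 380 × 152 × 0.808 = 80833 W
η = P_out / P_in = 68184 / 80833 = 0.844 = 84.4%

84.4 %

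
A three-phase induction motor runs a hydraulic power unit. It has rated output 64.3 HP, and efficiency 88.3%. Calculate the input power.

54.3 kW

P_out = 64.3 × 746 = 47968 W
P_in = P_out/η = 47968/0.883 = 54324 W = 54.3 kW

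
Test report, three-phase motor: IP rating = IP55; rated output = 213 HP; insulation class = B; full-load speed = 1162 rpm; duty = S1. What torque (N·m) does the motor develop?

P_out = 213 × 746 = 158898 W
ω = 2π × 1162/60 = 121.7 rad/s
τ = P_out/ω = 158898/121.7 = 1310 N·m

1310 N·m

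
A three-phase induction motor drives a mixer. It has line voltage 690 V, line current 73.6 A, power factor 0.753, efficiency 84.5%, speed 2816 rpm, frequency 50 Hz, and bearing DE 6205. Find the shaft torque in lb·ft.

P_in = √3·V·I·cosφ = 1.732 × 690 × 73.6 × 0.753 = 66232 W
P_out = η·P_in = 0.845 × 66232 = 55966 W
n = 2816 rpm
ω = 2π×2816/60 = 294.9 rad/s
τ = P_out/ω = 55966/294.9 = 189.8 N·m
In lb·ft: 189.8/1.356 = 140 lb·ft

140 lb·ft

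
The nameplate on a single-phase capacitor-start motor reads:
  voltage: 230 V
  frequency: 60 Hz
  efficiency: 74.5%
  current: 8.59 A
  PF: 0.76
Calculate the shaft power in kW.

1.12 kW

P_in = V·I·cosφ = 230 × 8.59 × 0.76 = 1502 W
P_out = η·P_in = 0.745 × 1502 = 1119 W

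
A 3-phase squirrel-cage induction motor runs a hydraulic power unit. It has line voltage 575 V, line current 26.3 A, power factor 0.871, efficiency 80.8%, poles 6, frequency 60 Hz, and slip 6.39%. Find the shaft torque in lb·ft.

P_in = √3·V·I·cosφ = 1.732 × 575 × 26.3 × 0.871 = 22813 W
P_out = η·P_in = 0.808 × 22813 = 18433 W
n_s = 120×60/6 = 1200 rpm; n = 1200×(1−0.0639) = 1123 rpm
ω = 2π×1123/60 = 117.6 rad/s
τ = P_out/ω = 18433/117.6 = 156.7 N·m
In lb·ft: 156.7/1.356 = 116 lb·ft

116 lb·ft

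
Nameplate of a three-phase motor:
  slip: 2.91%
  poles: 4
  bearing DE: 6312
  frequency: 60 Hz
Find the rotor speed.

n_s = 120f/p = 120×60/4 = 1800 rpm
n = n_s(1 − s) = 1800 × (1 − 0.0291) = 1748 rpm

1748 rpm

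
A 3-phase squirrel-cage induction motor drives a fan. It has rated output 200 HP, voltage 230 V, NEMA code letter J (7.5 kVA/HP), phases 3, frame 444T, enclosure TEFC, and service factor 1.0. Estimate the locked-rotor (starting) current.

3770 A

S_LR = 7.5 × 200 = 1500 kVA
I_LR = S_LR/(√3·V_L) = 1500000/(1.732×230) = 3770 A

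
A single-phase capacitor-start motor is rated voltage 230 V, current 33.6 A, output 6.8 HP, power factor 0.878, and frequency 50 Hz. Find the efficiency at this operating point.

74.8 %

P_out = 6.8 × 746 = 5073 W
P_in = V·I·cosφ = 230 × 33.6 × 0.878 = 6785 W
η = P_out / P_in = 5073 / 6785 = 0.748 = 74.8%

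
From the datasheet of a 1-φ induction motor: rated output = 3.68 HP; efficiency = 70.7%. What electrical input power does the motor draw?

P_out = 3.68 × 746 = 2745 W
P_in = P_out/η = 2745/0.707 = 3883 W = 3.88 kW

3.88 kW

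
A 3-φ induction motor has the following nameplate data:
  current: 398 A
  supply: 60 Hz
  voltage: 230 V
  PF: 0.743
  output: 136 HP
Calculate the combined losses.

16.3 kW

P_in = √3·V·I·cosφ = 1.732×230×398×0.743 = 117801 W
P_out = 136×746 = 101456 W
Losses = P_in − P_out = 117801 − 101456 = 16345 W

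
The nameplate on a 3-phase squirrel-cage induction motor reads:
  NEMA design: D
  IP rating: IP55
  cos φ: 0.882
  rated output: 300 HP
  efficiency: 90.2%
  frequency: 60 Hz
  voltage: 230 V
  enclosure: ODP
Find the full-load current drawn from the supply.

706 A

P_out = 300 × 746 = 223800 W
P_in = P_out / η = 223800 / 0.902 = 248115 W
I_L = P_in / (√3·V_L·cosφ) = 248115 / (1.732 × 230 × 0.882) = 706 A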